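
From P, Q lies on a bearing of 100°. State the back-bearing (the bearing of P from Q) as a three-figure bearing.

280°

Back-bearing = 100° + 180° = 280°.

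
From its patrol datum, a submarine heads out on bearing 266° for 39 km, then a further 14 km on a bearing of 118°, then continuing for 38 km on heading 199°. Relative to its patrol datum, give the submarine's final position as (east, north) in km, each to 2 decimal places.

(-38.92, -45.22)

Leg 1 (266°, 39 km): east 39 sin 266° = -38.90, north 39 cos 266° = -2.72
Leg 2 (118°, 14 km): east 14 sin 118° = 12.36, north 14 cos 118° = -6.57
Leg 3 (199°, 38 km): east 38 sin 199° = -12.37, north 38 cos 199° = -35.93
Summing: -38.92 km east, -45.22 km north → (-38.92, -45.22).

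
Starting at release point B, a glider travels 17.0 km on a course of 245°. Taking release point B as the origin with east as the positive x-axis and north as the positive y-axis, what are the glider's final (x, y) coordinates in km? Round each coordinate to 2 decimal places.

(-15.41, -7.18)

Leg 1 (245°, 17.0 km): east 17.0 sin 245° = -15.41, north 17.0 cos 245° = -7.18
Summing: -15.41 km east, -7.18 km north → (-15.41, -7.18).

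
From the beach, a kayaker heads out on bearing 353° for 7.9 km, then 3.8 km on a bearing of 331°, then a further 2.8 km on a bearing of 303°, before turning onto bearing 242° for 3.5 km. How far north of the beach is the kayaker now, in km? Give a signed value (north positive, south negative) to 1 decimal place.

Leg 1 (353°, 7.9 km): east 7.9 sin 353° = -0.96, north 7.9 cos 353° = 7.84
Leg 2 (331°, 3.8 km): east 3.8 sin 331° = -1.84, north 3.8 cos 331° = 3.32
Leg 3 (303°, 2.8 km): east 2.8 sin 303° = -2.35, north 2.8 cos 303° = 1.52
Leg 4 (242°, 3.5 km): east 3.5 sin 242° = -3.09, north 3.5 cos 242° = -1.64
Net north component: 11.05 km.

11.0 km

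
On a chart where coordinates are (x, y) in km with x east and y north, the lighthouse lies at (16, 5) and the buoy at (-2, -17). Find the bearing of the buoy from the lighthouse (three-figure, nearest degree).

Δeast = -2 − 16 = -18.00; Δnorth = -17 − 5 = -22.00.
Bearing = atan2(Δeast, Δnorth) mod 360° = 219.29° ≈ 219°.

219°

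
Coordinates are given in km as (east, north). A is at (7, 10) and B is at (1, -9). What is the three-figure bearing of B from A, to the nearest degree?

198°

Δeast = 1 − 7 = -6.00; Δnorth = -9 − 10 = -19.00.
Bearing = atan2(Δeast, Δnorth) mod 360° = 197.53° ≈ 198°.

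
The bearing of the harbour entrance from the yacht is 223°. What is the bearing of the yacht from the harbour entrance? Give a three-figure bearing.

043°

Back-bearing = 223° − 180° = 043°.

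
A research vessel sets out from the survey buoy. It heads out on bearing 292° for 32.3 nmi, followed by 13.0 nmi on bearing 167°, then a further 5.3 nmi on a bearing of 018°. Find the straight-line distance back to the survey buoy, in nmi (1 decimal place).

Leg 1 (292°, 32.3 nmi): east 32.3 sin 292° = -29.95, north 32.3 cos 292° = 12.10
Leg 2 (167°, 13.0 nmi): east 13.0 sin 167° = 2.92, north 13.0 cos 167° = -12.67
Leg 3 (018°, 5.3 nmi): east 5.3 sin 18° = 1.64, north 5.3 cos 18° = 5.04
Net: -25.39 east, 4.47 north. Distance = √((-25.39)² + (4.47)²) = 25.777 nmi.

25.8 nmi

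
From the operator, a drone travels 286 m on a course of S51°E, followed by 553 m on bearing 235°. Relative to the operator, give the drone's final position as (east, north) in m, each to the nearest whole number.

Leg 1 (S51°E, 286 m): east 286 sin 129° = 222.26, north 286 cos 129° = -179.99
Leg 2 (235°, 553 m): east 553 sin 235° = -452.99, north 553 cos 235° = -317.19
Summing: -230.73 m east, -497.17 m north → (-231, -497).

(-231, -497)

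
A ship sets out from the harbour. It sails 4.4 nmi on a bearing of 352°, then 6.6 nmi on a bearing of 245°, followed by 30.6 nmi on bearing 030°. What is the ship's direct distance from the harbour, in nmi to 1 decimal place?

Leg 1 (352°, 4.4 nmi): east 4.4 sin 352° = -0.61, north 4.4 cos 352° = 4.36
Leg 2 (245°, 6.6 nmi): east 6.6 sin 245° = -5.98, north 6.6 cos 245° = -2.79
Leg 3 (030°, 30.6 nmi): east 30.6 sin 30° = 15.30, north 30.6 cos 30° = 26.50
Net: 8.71 east, 28.07 north. Distance = √((8.71)² + (28.07)²) = 29.387 nmi.

29.4 nmi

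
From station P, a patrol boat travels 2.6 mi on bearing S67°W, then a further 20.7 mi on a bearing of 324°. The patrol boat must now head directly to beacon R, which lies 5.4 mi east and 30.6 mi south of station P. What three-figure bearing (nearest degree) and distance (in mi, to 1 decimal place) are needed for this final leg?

Leg 1 (S67°W, 2.6 mi): east 2.6 sin 247° = -2.39, north 2.6 cos 247° = -1.02
Leg 2 (324°, 20.7 mi): east 20.7 sin 324° = -12.17, north 20.7 cos 324° = 16.75
Current position: (-14.56, 15.73). Target: (5.4, -30.6). Remaining: Δeast = 19.96, Δnorth = -46.33.
Bearing = atan2(19.96, -46.33) mod 360° = 156.69°; distance = √((19.96)² + (-46.33)²) = 50.448 mi.

157°, 50.4 mi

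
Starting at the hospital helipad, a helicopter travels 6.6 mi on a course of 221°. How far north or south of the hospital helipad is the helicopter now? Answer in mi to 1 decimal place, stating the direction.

Leg 1 (221°, 6.6 mi): east 6.6 sin 221° = -4.33, north 6.6 cos 221° = -4.98
Net north component: -4.98 mi.

5.0 mi south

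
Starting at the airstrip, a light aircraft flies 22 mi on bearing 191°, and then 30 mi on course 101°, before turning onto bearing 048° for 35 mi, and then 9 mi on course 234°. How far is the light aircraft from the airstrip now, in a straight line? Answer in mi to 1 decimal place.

Leg 1 (191°, 22 mi): east 22 sin 191° = -4.20, north 22 cos 191° = -21.60
Leg 2 (101°, 30 mi): east 30 sin 101° = 29.45, north 30 cos 101° = -5.72
Leg 3 (048°, 35 mi): east 35 sin 48° = 26.01, north 35 cos 48° = 23.42
Leg 4 (234°, 9 mi): east 9 sin 234° = -7.28, north 9 cos 234° = -5.29
Net: 43.98 east, -9.19 north. Distance = √((43.98)² + (-9.19)²) = 44.930 mi.

44.9 mi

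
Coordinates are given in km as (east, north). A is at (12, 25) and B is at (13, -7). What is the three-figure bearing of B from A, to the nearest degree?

Δeast = 13 − 12 = 1.00; Δnorth = -7 − 25 = -32.00.
Bearing = atan2(Δeast, Δnorth) mod 360° = 178.21° ≈ 178°.

178°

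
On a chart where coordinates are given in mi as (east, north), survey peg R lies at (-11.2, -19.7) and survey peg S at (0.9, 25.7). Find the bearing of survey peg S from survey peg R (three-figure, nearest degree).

015°

Δeast = 0.9 − -11.2 = 12.10; Δnorth = 25.7 − -19.7 = 45.40.
Bearing = atan2(Δeast, Δnorth) mod 360° = 14.92° ≈ 015°.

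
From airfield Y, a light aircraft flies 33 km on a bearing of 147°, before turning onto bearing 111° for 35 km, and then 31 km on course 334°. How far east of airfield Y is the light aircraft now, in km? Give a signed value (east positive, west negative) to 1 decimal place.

37.1 km

Leg 1 (147°, 33 km): east 33 sin 147° = 17.97, north 33 cos 147° = -27.68
Leg 2 (111°, 35 km): east 35 sin 111° = 32.68, north 35 cos 111° = -12.54
Leg 3 (334°, 31 km): east 31 sin 334° = -13.59, north 31 cos 334° = 27.86
Net east component: 37.06 km.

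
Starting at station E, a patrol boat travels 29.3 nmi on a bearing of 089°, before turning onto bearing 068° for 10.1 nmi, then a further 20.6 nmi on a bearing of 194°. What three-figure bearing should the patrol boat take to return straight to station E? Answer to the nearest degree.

295°

Leg 1 (089°, 29.3 nmi): east 29.3 sin 89° = 29.30, north 29.3 cos 89° = 0.51
Leg 2 (068°, 10.1 nmi): east 10.1 sin 68° = 9.36, north 10.1 cos 68° = 3.78
Leg 3 (194°, 20.6 nmi): east 20.6 sin 194° = -4.98, north 20.6 cos 194° = -19.99
Net displacement: 33.68 east, -15.69 north. Direction back to start is (-33.68, 15.69): bearing = atan2(-33.68, 15.69) mod 360° = 294.99° ≈ 295°.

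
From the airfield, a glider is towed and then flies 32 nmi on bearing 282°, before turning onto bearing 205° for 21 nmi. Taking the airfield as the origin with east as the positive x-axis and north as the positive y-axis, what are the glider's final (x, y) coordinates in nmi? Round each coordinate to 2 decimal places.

Leg 1 (282°, 32 nmi): east 32 sin 282° = -31.30, north 32 cos 282° = 6.65
Leg 2 (205°, 21 nmi): east 21 sin 205° = -8.87, north 21 cos 205° = -19.03
Summing: -40.18 nmi east, -12.38 nmi north → (-40.18, -12.38).

(-40.18, -12.38)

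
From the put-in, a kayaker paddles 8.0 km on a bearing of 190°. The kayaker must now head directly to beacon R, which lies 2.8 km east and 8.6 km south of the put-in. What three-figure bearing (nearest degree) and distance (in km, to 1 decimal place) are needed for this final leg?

100°, 4.3 km

Leg 1 (190°, 8.0 km): east 8.0 sin 190° = -1.39, north 8.0 cos 190° = -7.88
Current position: (-1.39, -7.88). Target: (2.8, -8.6). Remaining: Δeast = 4.19, Δnorth = -0.72.
Bearing = atan2(4.19, -0.72) mod 360° = 99.77°; distance = √((4.19)² + (-0.72)²) = 4.251 km.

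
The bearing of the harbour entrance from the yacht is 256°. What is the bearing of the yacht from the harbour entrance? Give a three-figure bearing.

Back-bearing = 256° − 180° = 076°.

076°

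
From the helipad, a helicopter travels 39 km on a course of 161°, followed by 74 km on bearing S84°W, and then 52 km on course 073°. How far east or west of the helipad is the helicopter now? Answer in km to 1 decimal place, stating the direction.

11.2 km west

Leg 1 (161°, 39 km): east 39 sin 161° = 12.70, north 39 cos 161° = -36.88
Leg 2 (S84°W, 74 km): east 74 sin 264° = -73.59, north 74 cos 264° = -7.74
Leg 3 (073°, 52 km): east 52 sin 73° = 49.73, north 52 cos 73° = 15.20
Net east component: -11.17 km.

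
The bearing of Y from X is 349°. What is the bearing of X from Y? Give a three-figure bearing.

Back-bearing = 349° − 180° = 169°.

169°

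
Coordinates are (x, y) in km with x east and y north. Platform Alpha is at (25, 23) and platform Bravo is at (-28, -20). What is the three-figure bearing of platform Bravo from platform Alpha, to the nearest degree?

231°

Δeast = -28 − 25 = -53.00; Δnorth = -20 − 23 = -43.00.
Bearing = atan2(Δeast, Δnorth) mod 360° = 230.95° ≈ 231°.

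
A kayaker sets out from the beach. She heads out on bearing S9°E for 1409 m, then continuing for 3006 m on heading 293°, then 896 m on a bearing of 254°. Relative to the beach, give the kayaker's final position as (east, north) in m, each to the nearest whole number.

(-3408, -464)

Leg 1 (S9°E, 1409 m): east 1409 sin 171° = 220.42, north 1409 cos 171° = -1391.65
Leg 2 (293°, 3006 m): east 3006 sin 293° = -2767.04, north 3006 cos 293° = 1174.54
Leg 3 (254°, 896 m): east 896 sin 254° = -861.29, north 896 cos 254° = -246.97
Summing: -3407.91 m east, -464.09 m north → (-3408, -464).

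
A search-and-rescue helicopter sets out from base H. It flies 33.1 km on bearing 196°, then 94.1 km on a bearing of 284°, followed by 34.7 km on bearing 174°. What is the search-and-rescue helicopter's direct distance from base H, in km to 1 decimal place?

Leg 1 (196°, 33.1 km): east 33.1 sin 196° = -9.12, north 33.1 cos 196° = -31.82
Leg 2 (284°, 94.1 km): east 94.1 sin 284° = -91.30, north 94.1 cos 284° = 22.76
Leg 3 (174°, 34.7 km): east 34.7 sin 174° = 3.63, north 34.7 cos 174° = -34.51
Net: -96.80 east, -43.56 north. Distance = √((-96.80)² + (-43.56)²) = 106.152 km.

106.2 km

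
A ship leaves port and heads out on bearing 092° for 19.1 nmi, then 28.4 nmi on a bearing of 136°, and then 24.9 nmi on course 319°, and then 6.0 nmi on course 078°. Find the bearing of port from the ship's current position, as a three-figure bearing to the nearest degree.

272°

Leg 1 (092°, 19.1 nmi): east 19.1 sin 92° = 19.09, north 19.1 cos 92° = -0.67
Leg 2 (136°, 28.4 nmi): east 28.4 sin 136° = 19.73, north 28.4 cos 136° = -20.43
Leg 3 (319°, 24.9 nmi): east 24.9 sin 319° = -16.34, north 24.9 cos 319° = 18.79
Leg 4 (078°, 6.0 nmi): east 6.0 sin 78° = 5.87, north 6.0 cos 78° = 1.25
Net displacement: 28.35 east, -1.06 north. Direction back to start is (-28.35, 1.06): bearing = atan2(-28.35, 1.06) mod 360° = 272.13° ≈ 272°.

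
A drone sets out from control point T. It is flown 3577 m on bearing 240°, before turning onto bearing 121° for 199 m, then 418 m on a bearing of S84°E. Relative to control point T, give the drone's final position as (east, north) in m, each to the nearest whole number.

(-2511, -1935)

Leg 1 (240°, 3577 m): east 3577 sin 240° = -3097.77, north 3577 cos 240° = -1788.50
Leg 2 (121°, 199 m): east 199 sin 121° = 170.58, north 199 cos 121° = -102.49
Leg 3 (S84°E, 418 m): east 418 sin 96° = 415.71, north 418 cos 96° = -43.69
Summing: -2511.49 m east, -1934.69 m north → (-2511, -1935).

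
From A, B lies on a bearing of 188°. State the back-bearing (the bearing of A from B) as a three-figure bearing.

008°

Back-bearing = 188° − 180° = 008°.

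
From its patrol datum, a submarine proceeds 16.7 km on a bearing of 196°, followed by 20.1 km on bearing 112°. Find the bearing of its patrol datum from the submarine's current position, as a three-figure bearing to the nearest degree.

Leg 1 (196°, 16.7 km): east 16.7 sin 196° = -4.60, north 16.7 cos 196° = -16.05
Leg 2 (112°, 20.1 km): east 20.1 sin 112° = 18.64, north 20.1 cos 112° = -7.53
Net displacement: 14.03 east, -23.58 north. Direction back to start is (-14.03, 23.58): bearing = atan2(-14.03, 23.58) mod 360° = 329.24° ≈ 329°.

329°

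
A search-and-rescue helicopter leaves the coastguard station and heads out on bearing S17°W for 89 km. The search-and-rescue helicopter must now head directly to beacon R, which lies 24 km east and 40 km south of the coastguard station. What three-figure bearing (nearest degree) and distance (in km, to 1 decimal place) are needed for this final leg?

Leg 1 (S17°W, 89 km): east 89 sin 197° = -26.02, north 89 cos 197° = -85.11
Current position: (-26.02, -85.11). Target: (24, -40). Remaining: Δeast = 50.02, Δnorth = 45.11.
Bearing = atan2(50.02, 45.11) mod 360° = 47.95°; distance = √((50.02)² + (45.11)²) = 67.358 km.

048°, 67.4 km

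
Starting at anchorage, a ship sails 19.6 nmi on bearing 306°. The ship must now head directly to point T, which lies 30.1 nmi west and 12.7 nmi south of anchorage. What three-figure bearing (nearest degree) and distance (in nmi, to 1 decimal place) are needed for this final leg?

Leg 1 (306°, 19.6 nmi): east 19.6 sin 306° = -15.86, north 19.6 cos 306° = 11.52
Current position: (-15.86, 11.52). Target: (-30.1, -12.7). Remaining: Δeast = -14.24, Δnorth = -24.22.
Bearing = atan2(-14.24, -24.22) mod 360° = 210.46°; distance = √((-14.24)² + (-24.22)²) = 28.098 nmi.

210°, 28.1 nmi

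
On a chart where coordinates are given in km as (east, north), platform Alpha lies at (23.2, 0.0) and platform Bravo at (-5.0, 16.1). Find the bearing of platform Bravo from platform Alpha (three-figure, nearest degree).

Δeast = -5.0 − 23.2 = -28.20; Δnorth = 16.1 − 0.0 = 16.10.
Bearing = atan2(Δeast, Δnorth) mod 360° = 299.72° ≈ 300°.

300°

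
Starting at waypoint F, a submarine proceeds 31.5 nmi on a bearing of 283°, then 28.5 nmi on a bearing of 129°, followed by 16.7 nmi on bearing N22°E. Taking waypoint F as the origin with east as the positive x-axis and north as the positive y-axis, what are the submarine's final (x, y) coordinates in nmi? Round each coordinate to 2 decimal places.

Leg 1 (283°, 31.5 nmi): east 31.5 sin 283° = -30.69, north 31.5 cos 283° = 7.09
Leg 2 (129°, 28.5 nmi): east 28.5 sin 129° = 22.15, north 28.5 cos 129° = -17.94
Leg 3 (N22°E, 16.7 nmi): east 16.7 sin 22° = 6.26, north 16.7 cos 22° = 15.48
Summing: -2.29 nmi east, 4.63 nmi north → (-2.29, 4.63).

(-2.29, 4.63)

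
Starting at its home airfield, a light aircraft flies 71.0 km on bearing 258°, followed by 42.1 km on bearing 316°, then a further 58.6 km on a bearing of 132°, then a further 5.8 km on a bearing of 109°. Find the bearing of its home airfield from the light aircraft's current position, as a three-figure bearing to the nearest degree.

Leg 1 (258°, 71.0 km): east 71.0 sin 258° = -69.45, north 71.0 cos 258° = -14.76
Leg 2 (316°, 42.1 km): east 42.1 sin 316° = -29.25, north 42.1 cos 316° = 30.28
Leg 3 (132°, 58.6 km): east 58.6 sin 132° = 43.55, north 58.6 cos 132° = -39.21
Leg 4 (109°, 5.8 km): east 5.8 sin 109° = 5.48, north 5.8 cos 109° = -1.89
Net displacement: -49.66 east, -25.58 north. Direction back to start is (49.66, 25.58): bearing = atan2(49.66, 25.58) mod 360° = 62.75° ≈ 063°.

063°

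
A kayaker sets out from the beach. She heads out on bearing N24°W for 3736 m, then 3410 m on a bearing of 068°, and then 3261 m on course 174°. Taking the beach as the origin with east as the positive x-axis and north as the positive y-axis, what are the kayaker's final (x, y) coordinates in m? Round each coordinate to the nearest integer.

Leg 1 (N24°W, 3736 m): east 3736 sin 336° = -1519.57, north 3736 cos 336° = 3413.01
Leg 2 (068°, 3410 m): east 3410 sin 68° = 3161.70, north 3410 cos 68° = 1277.41
Leg 3 (174°, 3261 m): east 3261 sin 174° = 340.87, north 3261 cos 174° = -3243.14
Summing: 1983.00 m east, 1447.28 m north → (1983, 1447).

(1983, 1447)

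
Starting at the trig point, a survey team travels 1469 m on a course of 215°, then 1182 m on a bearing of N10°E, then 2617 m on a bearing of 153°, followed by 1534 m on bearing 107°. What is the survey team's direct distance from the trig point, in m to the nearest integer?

3467 m

Leg 1 (215°, 1469 m): east 1469 sin 215° = -842.58, north 1469 cos 215° = -1203.33
Leg 2 (N10°E, 1182 m): east 1182 sin 10° = 205.25, north 1182 cos 10° = 1164.04
Leg 3 (153°, 2617 m): east 2617 sin 153° = 1188.09, north 2617 cos 153° = -2331.76
Leg 4 (107°, 1534 m): east 1534 sin 107° = 1466.97, north 1534 cos 107° = -448.50
Net: 2017.73 east, -2819.55 north. Distance = √((2017.73)² + (-2819.55)²) = 3467.150 m.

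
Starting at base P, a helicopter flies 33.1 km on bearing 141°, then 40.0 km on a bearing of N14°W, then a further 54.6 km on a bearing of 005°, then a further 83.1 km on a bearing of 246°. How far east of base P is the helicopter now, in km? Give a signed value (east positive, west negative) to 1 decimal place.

-60.0 km

Leg 1 (141°, 33.1 km): east 33.1 sin 141° = 20.83, north 33.1 cos 141° = -25.72
Leg 2 (N14°W, 40.0 km): east 40.0 sin 346° = -9.68, north 40.0 cos 346° = 38.81
Leg 3 (005°, 54.6 km): east 54.6 sin 5° = 4.76, north 54.6 cos 5° = 54.39
Leg 4 (246°, 83.1 km): east 83.1 sin 246° = -75.92, north 83.1 cos 246° = -33.80
Net east component: -60.00 km.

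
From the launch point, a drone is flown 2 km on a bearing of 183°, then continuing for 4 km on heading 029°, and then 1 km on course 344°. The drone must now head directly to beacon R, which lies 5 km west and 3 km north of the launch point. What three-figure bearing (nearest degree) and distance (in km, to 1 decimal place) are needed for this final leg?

Leg 1 (183°, 2 km): east 2 sin 183° = -0.10, north 2 cos 183° = -2.00
Leg 2 (029°, 4 km): east 4 sin 29° = 1.94, north 4 cos 29° = 3.50
Leg 3 (344°, 1 km): east 1 sin 344° = -0.28, north 1 cos 344° = 0.96
Current position: (1.56, 2.46). Target: (-5, 3). Remaining: Δeast = -6.56, Δnorth = 0.54.
Bearing = atan2(-6.56, 0.54) mod 360° = 274.69°; distance = √((-6.56)² + (0.54)²) = 6.581 km.

275°, 6.6 km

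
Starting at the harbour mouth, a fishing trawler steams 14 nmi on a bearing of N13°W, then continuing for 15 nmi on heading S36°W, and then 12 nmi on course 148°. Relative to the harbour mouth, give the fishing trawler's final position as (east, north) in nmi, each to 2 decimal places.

(-5.61, -8.67)

Leg 1 (N13°W, 14 nmi): east 14 sin 347° = -3.15, north 14 cos 347° = 13.64
Leg 2 (S36°W, 15 nmi): east 15 sin 216° = -8.82, north 15 cos 216° = -12.14
Leg 3 (148°, 12 nmi): east 12 sin 148° = 6.36, north 12 cos 148° = -10.18
Summing: -5.61 nmi east, -8.67 nmi north → (-5.61, -8.67).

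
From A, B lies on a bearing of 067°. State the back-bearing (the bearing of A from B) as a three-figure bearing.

Back-bearing = 067° + 180° = 247°.

247°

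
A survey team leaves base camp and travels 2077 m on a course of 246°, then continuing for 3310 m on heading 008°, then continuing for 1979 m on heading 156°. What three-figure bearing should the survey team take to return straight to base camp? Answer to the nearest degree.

135°

Leg 1 (246°, 2077 m): east 2077 sin 246° = -1897.43, north 2077 cos 246° = -844.79
Leg 2 (008°, 3310 m): east 3310 sin 8° = 460.66, north 3310 cos 8° = 3277.79
Leg 3 (156°, 1979 m): east 1979 sin 156° = 804.93, north 1979 cos 156° = -1807.91
Net displacement: -631.84 east, 625.09 north. Direction back to start is (631.84, -625.09): bearing = atan2(631.84, -625.09) mod 360° = 134.69° ≈ 135°.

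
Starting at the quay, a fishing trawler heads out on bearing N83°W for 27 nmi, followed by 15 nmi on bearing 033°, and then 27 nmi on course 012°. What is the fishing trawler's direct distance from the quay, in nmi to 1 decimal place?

44.2 nmi

Leg 1 (N83°W, 27 nmi): east 27 sin 277° = -26.80, north 27 cos 277° = 3.29
Leg 2 (033°, 15 nmi): east 15 sin 33° = 8.17, north 15 cos 33° = 12.58
Leg 3 (012°, 27 nmi): east 27 sin 12° = 5.61, north 27 cos 12° = 26.41
Net: -13.02 east, 42.28 north. Distance = √((-13.02)² + (42.28)²) = 44.239 nmi.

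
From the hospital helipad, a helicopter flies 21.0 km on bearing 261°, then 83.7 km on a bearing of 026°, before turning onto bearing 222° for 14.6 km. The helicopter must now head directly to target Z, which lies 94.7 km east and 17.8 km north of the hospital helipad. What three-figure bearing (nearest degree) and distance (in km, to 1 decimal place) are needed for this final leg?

116°, 98.5 km

Leg 1 (261°, 21.0 km): east 21.0 sin 261° = -20.74, north 21.0 cos 261° = -3.29
Leg 2 (026°, 83.7 km): east 83.7 sin 26° = 36.69, north 83.7 cos 26° = 75.23
Leg 3 (222°, 14.6 km): east 14.6 sin 222° = -9.77, north 14.6 cos 222° = -10.85
Current position: (6.18, 61.09). Target: (94.7, 17.8). Remaining: Δeast = 88.52, Δnorth = -43.29.
Bearing = atan2(88.52, -43.29) mod 360° = 116.06°; distance = √((88.52)² + (-43.29)²) = 98.539 km.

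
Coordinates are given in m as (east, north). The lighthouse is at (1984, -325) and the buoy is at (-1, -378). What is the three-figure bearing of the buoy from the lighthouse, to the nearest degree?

268°

Δeast = -1 − 1984 = -1985.00; Δnorth = -378 − -325 = -53.00.
Bearing = atan2(Δeast, Δnorth) mod 360° = 268.47° ≈ 268°.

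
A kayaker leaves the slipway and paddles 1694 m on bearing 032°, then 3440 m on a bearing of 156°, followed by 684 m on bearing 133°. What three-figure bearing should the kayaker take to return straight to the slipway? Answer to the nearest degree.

308°

Leg 1 (032°, 1694 m): east 1694 sin 32° = 897.68, north 1694 cos 32° = 1436.59
Leg 2 (156°, 3440 m): east 3440 sin 156° = 1399.17, north 3440 cos 156° = -3142.60
Leg 3 (133°, 684 m): east 684 sin 133° = 500.25, north 684 cos 133° = -466.49
Net displacement: 2797.10 east, -2172.49 north. Direction back to start is (-2797.10, 2172.49): bearing = atan2(-2797.10, 2172.49) mod 360° = 307.84° ≈ 308°.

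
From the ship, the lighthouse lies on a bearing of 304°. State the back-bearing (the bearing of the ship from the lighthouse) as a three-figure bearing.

124°

Back-bearing = 304° − 180° = 124°.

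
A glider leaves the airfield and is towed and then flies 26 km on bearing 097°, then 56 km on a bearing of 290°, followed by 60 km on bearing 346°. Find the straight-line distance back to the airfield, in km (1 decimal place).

Leg 1 (097°, 26 km): east 26 sin 97° = 25.81, north 26 cos 97° = -3.17
Leg 2 (290°, 56 km): east 56 sin 290° = -52.62, north 56 cos 290° = 19.15
Leg 3 (346°, 60 km): east 60 sin 346° = -14.52, north 60 cos 346° = 58.22
Net: -41.33 east, 74.20 north. Distance = √((-41.33)² + (74.20)²) = 84.937 km.

84.9 km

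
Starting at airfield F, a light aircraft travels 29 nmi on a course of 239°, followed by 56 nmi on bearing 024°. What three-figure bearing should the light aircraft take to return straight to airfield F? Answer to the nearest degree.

177°

Leg 1 (239°, 29 nmi): east 29 sin 239° = -24.86, north 29 cos 239° = -14.94
Leg 2 (024°, 56 nmi): east 56 sin 24° = 22.78, north 56 cos 24° = 51.16
Net displacement: -2.08 east, 36.22 north. Direction back to start is (2.08, -36.22): bearing = atan2(2.08, -36.22) mod 360° = 176.71° ≈ 177°.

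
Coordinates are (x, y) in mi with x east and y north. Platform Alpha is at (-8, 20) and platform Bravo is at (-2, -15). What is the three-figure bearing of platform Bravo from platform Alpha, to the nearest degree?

170°

Δeast = -2 − -8 = 6.00; Δnorth = -15 − 20 = -35.00.
Bearing = atan2(Δeast, Δnorth) mod 360° = 170.27° ≈ 170°.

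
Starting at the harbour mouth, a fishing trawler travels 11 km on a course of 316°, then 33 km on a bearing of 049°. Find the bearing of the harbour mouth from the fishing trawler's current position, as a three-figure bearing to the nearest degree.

210°

Leg 1 (316°, 11 km): east 11 sin 316° = -7.64, north 11 cos 316° = 7.91
Leg 2 (049°, 33 km): east 33 sin 49° = 24.91, north 33 cos 49° = 21.65
Net displacement: 17.26 east, 29.56 north. Direction back to start is (-17.26, -29.56): bearing = atan2(-17.26, -29.56) mod 360° = 210.28° ≈ 210°.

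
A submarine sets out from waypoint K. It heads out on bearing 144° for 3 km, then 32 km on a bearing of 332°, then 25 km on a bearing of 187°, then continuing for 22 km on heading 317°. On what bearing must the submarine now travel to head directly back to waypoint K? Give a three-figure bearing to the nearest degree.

119°

Leg 1 (144°, 3 km): east 3 sin 144° = 1.76, north 3 cos 144° = -2.43
Leg 2 (332°, 32 km): east 32 sin 332° = -15.02, north 32 cos 332° = 28.25
Leg 3 (187°, 25 km): east 25 sin 187° = -3.05, north 25 cos 187° = -24.81
Leg 4 (317°, 22 km): east 22 sin 317° = -15.00, north 22 cos 317° = 16.09
Net displacement: -31.31 east, 17.10 north. Direction back to start is (31.31, -17.10): bearing = atan2(31.31, -17.10) mod 360° = 118.65° ≈ 119°.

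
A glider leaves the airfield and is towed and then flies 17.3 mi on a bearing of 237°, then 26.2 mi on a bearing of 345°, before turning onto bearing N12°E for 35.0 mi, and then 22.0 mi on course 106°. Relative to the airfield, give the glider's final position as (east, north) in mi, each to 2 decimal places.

(7.13, 44.06)

Leg 1 (237°, 17.3 mi): east 17.3 sin 237° = -14.51, north 17.3 cos 237° = -9.42
Leg 2 (345°, 26.2 mi): east 26.2 sin 345° = -6.78, north 26.2 cos 345° = 25.31
Leg 3 (N12°E, 35.0 mi): east 35.0 sin 12° = 7.28, north 35.0 cos 12° = 34.24
Leg 4 (106°, 22.0 mi): east 22.0 sin 106° = 21.15, north 22.0 cos 106° = -6.06
Summing: 7.13 mi east, 44.06 mi north → (7.13, 44.06).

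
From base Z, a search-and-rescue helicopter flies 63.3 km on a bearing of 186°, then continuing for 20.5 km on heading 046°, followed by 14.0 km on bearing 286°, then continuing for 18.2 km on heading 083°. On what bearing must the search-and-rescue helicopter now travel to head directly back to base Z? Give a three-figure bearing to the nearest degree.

Leg 1 (186°, 63.3 km): east 63.3 sin 186° = -6.62, north 63.3 cos 186° = -62.95
Leg 2 (046°, 20.5 km): east 20.5 sin 46° = 14.75, north 20.5 cos 46° = 14.24
Leg 3 (286°, 14.0 km): east 14.0 sin 286° = -13.46, north 14.0 cos 286° = 3.86
Leg 4 (083°, 18.2 km): east 18.2 sin 83° = 18.06, north 18.2 cos 83° = 2.22
Net displacement: 12.74 east, -42.64 north. Direction back to start is (-12.74, 42.64): bearing = atan2(-12.74, 42.64) mod 360° = 343.37° ≈ 343°.

343°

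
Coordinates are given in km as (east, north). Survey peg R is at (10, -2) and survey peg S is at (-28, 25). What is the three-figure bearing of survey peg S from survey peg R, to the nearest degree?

305°

Δeast = -28 − 10 = -38.00; Δnorth = 25 − -2 = 27.00.
Bearing = atan2(Δeast, Δnorth) mod 360° = 305.39° ≈ 305°.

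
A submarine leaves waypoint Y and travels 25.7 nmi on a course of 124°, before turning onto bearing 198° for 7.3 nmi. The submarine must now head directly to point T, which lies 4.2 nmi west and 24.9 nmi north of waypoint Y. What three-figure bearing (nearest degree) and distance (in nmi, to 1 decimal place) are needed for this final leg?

333°, 51.7 nmi

Leg 1 (124°, 25.7 nmi): east 25.7 sin 124° = 21.31, north 25.7 cos 124° = -14.37
Leg 2 (198°, 7.3 nmi): east 7.3 sin 198° = -2.26, north 7.3 cos 198° = -6.94
Current position: (19.05, -21.31). Target: (-4.2, 24.9). Remaining: Δeast = -23.25, Δnorth = 46.21.
Bearing = atan2(-23.25, 46.21) mod 360° = 333.29°; distance = √((-23.25)² + (46.21)²) = 51.733 nmi.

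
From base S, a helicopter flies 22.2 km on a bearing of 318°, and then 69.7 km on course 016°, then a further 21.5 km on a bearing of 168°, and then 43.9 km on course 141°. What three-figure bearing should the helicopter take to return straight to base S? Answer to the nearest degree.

232°

Leg 1 (318°, 22.2 km): east 22.2 sin 318° = -14.85, north 22.2 cos 318° = 16.50
Leg 2 (016°, 69.7 km): east 69.7 sin 16° = 19.21, north 69.7 cos 16° = 67.00
Leg 3 (168°, 21.5 km): east 21.5 sin 168° = 4.47, north 21.5 cos 168° = -21.03
Leg 4 (141°, 43.9 km): east 43.9 sin 141° = 27.63, north 43.9 cos 141° = -34.12
Net displacement: 36.45 east, 28.35 north. Direction back to start is (-36.45, -28.35): bearing = atan2(-36.45, -28.35) mod 360° = 232.13° ≈ 232°.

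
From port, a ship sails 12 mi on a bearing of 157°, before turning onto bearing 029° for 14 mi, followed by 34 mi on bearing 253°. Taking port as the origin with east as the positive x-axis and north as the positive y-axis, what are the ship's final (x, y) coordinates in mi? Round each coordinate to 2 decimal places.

Leg 1 (157°, 12 mi): east 12 sin 157° = 4.69, north 12 cos 157° = -11.05
Leg 2 (029°, 14 mi): east 14 sin 29° = 6.79, north 14 cos 29° = 12.24
Leg 3 (253°, 34 mi): east 34 sin 253° = -32.51, north 34 cos 253° = -9.94
Summing: -21.04 mi east, -8.74 mi north → (-21.04, -8.74).

(-21.04, -8.74)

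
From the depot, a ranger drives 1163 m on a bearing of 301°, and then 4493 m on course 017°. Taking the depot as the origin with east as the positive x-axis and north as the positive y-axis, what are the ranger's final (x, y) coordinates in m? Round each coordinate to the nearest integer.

Leg 1 (301°, 1163 m): east 1163 sin 301° = -996.89, north 1163 cos 301° = 598.99
Leg 2 (017°, 4493 m): east 4493 sin 17° = 1313.63, north 4493 cos 17° = 4296.68
Summing: 316.74 m east, 4895.67 m north → (317, 4896).

(317, 4896)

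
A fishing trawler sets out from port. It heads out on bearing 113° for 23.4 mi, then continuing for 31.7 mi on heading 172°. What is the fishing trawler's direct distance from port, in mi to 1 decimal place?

Leg 1 (113°, 23.4 mi): east 23.4 sin 113° = 21.54, north 23.4 cos 113° = -9.14
Leg 2 (172°, 31.7 mi): east 31.7 sin 172° = 4.41, north 31.7 cos 172° = -31.39
Net: 25.95 east, -40.53 north. Distance = √((25.95)² + (-40.53)²) = 48.130 mi.

48.1 mi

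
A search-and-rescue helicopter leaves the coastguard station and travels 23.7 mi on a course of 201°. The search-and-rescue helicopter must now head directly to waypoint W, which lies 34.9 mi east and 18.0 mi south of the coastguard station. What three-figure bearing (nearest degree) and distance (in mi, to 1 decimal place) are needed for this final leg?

085°, 43.6 mi

Leg 1 (201°, 23.7 mi): east 23.7 sin 201° = -8.49, north 23.7 cos 201° = -22.13
Current position: (-8.49, -22.13). Target: (34.9, -18.0). Remaining: Δeast = 43.39, Δnorth = 4.13.
Bearing = atan2(43.39, 4.13) mod 360° = 84.57°; distance = √((43.39)² + (4.13)²) = 43.589 mi.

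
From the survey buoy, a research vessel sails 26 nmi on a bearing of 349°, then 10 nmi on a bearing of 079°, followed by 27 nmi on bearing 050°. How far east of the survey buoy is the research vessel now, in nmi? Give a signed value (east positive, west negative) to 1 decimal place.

Leg 1 (349°, 26 nmi): east 26 sin 349° = -4.96, north 26 cos 349° = 25.52
Leg 2 (079°, 10 nmi): east 10 sin 79° = 9.82, north 10 cos 79° = 1.91
Leg 3 (050°, 27 nmi): east 27 sin 50° = 20.68, north 27 cos 50° = 17.36
Net east component: 25.54 nmi.

25.5 nmi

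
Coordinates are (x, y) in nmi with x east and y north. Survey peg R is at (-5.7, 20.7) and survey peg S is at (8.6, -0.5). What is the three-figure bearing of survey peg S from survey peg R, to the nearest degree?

Δeast = 8.6 − -5.7 = 14.30; Δnorth = -0.5 − 20.7 = -21.20.
Bearing = atan2(Δeast, Δnorth) mod 360° = 146.00° ≈ 146°.

146°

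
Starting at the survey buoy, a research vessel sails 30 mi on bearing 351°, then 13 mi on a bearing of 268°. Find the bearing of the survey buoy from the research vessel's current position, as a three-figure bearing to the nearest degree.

Leg 1 (351°, 30 mi): east 30 sin 351° = -4.69, north 30 cos 351° = 29.63
Leg 2 (268°, 13 mi): east 13 sin 268° = -12.99, north 13 cos 268° = -0.45
Net displacement: -17.69 east, 29.18 north. Direction back to start is (17.69, -29.18): bearing = atan2(17.69, -29.18) mod 360° = 148.78° ≈ 149°.

149°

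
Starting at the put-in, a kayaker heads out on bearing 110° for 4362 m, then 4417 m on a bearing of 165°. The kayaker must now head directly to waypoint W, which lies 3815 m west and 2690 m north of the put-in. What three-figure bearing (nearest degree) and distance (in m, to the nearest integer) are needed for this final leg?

313°, 12386 m

Leg 1 (110°, 4362 m): east 4362 sin 110° = 4098.94, north 4362 cos 110° = -1491.89
Leg 2 (165°, 4417 m): east 4417 sin 165° = 1143.20, north 4417 cos 165° = -4266.49
Current position: (5242.14, -5758.39). Target: (-3815, 2690). Remaining: Δeast = -9057.14, Δnorth = 8448.39.
Bearing = atan2(-9057.14, 8448.39) mod 360° = 313.01°; distance = √((-9057.14)² + (8448.39)²) = 12385.761 m.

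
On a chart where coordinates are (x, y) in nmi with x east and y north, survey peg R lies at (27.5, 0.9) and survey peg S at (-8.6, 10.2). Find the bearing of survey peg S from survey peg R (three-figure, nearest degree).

Δeast = -8.6 − 27.5 = -36.10; Δnorth = 10.2 − 0.9 = 9.30.
Bearing = atan2(Δeast, Δnorth) mod 360° = 284.45° ≈ 284°.

284°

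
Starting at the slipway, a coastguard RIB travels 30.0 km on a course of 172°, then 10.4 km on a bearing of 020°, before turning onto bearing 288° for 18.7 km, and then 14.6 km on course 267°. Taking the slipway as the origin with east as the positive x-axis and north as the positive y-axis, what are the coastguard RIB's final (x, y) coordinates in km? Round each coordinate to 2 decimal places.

(-24.63, -14.92)

Leg 1 (172°, 30.0 km): east 30.0 sin 172° = 4.18, north 30.0 cos 172° = -29.71
Leg 2 (020°, 10.4 km): east 10.4 sin 20° = 3.56, north 10.4 cos 20° = 9.77
Leg 3 (288°, 18.7 km): east 18.7 sin 288° = -17.78, north 18.7 cos 288° = 5.78
Leg 4 (267°, 14.6 km): east 14.6 sin 267° = -14.58, north 14.6 cos 267° = -0.76
Summing: -24.63 km east, -14.92 km north → (-24.63, -14.92).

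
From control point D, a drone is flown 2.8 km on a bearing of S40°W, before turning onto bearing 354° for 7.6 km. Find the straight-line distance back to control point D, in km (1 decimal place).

6.0 km

Leg 1 (S40°W, 2.8 km): east 2.8 sin 220° = -1.80, north 2.8 cos 220° = -2.14
Leg 2 (354°, 7.6 km): east 7.6 sin 354° = -0.79, north 7.6 cos 354° = 7.56
Net: -2.59 east, 5.41 north. Distance = √((-2.59)² + (5.41)²) = 6.003 km.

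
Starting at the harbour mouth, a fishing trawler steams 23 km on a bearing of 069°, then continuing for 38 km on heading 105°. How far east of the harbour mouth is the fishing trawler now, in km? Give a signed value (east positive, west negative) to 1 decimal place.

58.2 km

Leg 1 (069°, 23 km): east 23 sin 69° = 21.47, north 23 cos 69° = 8.24
Leg 2 (105°, 38 km): east 38 sin 105° = 36.71, north 38 cos 105° = -9.84
Net east component: 58.18 km.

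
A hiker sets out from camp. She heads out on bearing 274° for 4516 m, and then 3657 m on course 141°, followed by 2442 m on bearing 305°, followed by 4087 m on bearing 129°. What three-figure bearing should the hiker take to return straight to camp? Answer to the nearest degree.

Leg 1 (274°, 4516 m): east 4516 sin 274° = -4505.00, north 4516 cos 274° = 315.02
Leg 2 (141°, 3657 m): east 3657 sin 141° = 2301.42, north 3657 cos 141° = -2842.02
Leg 3 (305°, 2442 m): east 2442 sin 305° = -2000.37, north 2442 cos 305° = 1400.67
Leg 4 (129°, 4087 m): east 4087 sin 129° = 3176.20, north 4087 cos 129° = -2572.03
Net displacement: -1027.75 east, -3698.36 north. Direction back to start is (1027.75, 3698.36): bearing = atan2(1027.75, 3698.36) mod 360° = 15.53° ≈ 016°.

016°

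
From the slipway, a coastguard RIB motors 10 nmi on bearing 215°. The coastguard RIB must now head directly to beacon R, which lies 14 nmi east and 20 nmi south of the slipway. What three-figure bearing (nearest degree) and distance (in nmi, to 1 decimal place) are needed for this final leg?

121°, 23.0 nmi

Leg 1 (215°, 10 nmi): east 10 sin 215° = -5.74, north 10 cos 215° = -8.19
Current position: (-5.74, -8.19). Target: (14, -20). Remaining: Δeast = 19.74, Δnorth = -11.81.
Bearing = atan2(19.74, -11.81) mod 360° = 120.89°; distance = √((19.74)² + (-11.81)²) = 22.999 nmi.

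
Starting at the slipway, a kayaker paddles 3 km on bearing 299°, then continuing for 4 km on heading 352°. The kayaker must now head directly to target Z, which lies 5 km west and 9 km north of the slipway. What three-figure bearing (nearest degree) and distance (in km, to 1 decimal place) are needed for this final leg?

Leg 1 (299°, 3 km): east 3 sin 299° = -2.62, north 3 cos 299° = 1.45
Leg 2 (352°, 4 km): east 4 sin 352° = -0.56, north 4 cos 352° = 3.96
Current position: (-3.18, 5.42). Target: (-5, 9). Remaining: Δeast = -1.82, Δnorth = 3.58.
Bearing = atan2(-1.82, 3.58) mod 360° = 333.09°; distance = √((-1.82)² + (3.58)²) = 4.020 km.

333°, 4.0 km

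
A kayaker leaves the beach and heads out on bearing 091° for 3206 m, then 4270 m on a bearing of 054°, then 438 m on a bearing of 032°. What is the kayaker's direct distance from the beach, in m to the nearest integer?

7449 m

Leg 1 (091°, 3206 m): east 3206 sin 91° = 3205.51, north 3206 cos 91° = -55.95
Leg 2 (054°, 4270 m): east 4270 sin 54° = 3454.50, north 4270 cos 54° = 2509.84
Leg 3 (032°, 438 m): east 438 sin 32° = 232.10, north 438 cos 32° = 371.45
Net: 6892.12 east, 2825.34 north. Distance = √((6892.12)² + (2825.34)²) = 7448.747 m.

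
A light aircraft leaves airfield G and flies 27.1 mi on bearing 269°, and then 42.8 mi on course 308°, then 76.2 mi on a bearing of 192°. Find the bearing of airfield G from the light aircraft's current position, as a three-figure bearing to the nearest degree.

058°

Leg 1 (269°, 27.1 mi): east 27.1 sin 269° = -27.10, north 27.1 cos 269° = -0.47
Leg 2 (308°, 42.8 mi): east 42.8 sin 308° = -33.73, north 42.8 cos 308° = 26.35
Leg 3 (192°, 76.2 mi): east 76.2 sin 192° = -15.84, north 76.2 cos 192° = -74.53
Net displacement: -76.67 east, -48.66 north. Direction back to start is (76.67, 48.66): bearing = atan2(76.67, 48.66) mod 360° = 57.60° ≈ 058°.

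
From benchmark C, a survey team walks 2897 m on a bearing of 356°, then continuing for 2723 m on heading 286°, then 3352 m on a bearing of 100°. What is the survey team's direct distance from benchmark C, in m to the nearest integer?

Leg 1 (356°, 2897 m): east 2897 sin 356° = -202.08, north 2897 cos 356° = 2889.94
Leg 2 (286°, 2723 m): east 2723 sin 286° = -2617.52, north 2723 cos 286° = 750.56
Leg 3 (100°, 3352 m): east 3352 sin 100° = 3301.08, north 3352 cos 100° = -582.07
Net: 481.48 east, 3058.43 north. Distance = √((481.48)² + (3058.43)²) = 3096.101 m.

3096 m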